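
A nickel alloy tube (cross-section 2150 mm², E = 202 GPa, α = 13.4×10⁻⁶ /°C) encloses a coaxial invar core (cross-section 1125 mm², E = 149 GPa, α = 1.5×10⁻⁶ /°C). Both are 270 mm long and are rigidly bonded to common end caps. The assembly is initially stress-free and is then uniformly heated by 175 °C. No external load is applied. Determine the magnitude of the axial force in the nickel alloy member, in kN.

P ≈ 252 kN (compressive in the nickel alloy)

Equilibrium of a rigid end plate with no external load gives equal and opposite internal forces ±P in the two members. Since α_{nickel alloy} > α_{invar}, heating drives the nickel alloy into compression and the invar into tension.
Setting the final lengths equal and cancelling L: (α₁ − α₂)ΔT = P/(A₁E₁) + P/(A₂E₂).
|α₁ − α₂|·ΔT = 11.9×10⁻⁶ × 175 = 0.002082.
1/(A₁E₁) + 1/(A₂E₂) = 1/(2150×202×10³) + 1/(1125×149×10³) = 8.268×10⁻⁹ N⁻¹.
So P = 0.002082 / 8.268×10⁻⁹ = 251.9 kN.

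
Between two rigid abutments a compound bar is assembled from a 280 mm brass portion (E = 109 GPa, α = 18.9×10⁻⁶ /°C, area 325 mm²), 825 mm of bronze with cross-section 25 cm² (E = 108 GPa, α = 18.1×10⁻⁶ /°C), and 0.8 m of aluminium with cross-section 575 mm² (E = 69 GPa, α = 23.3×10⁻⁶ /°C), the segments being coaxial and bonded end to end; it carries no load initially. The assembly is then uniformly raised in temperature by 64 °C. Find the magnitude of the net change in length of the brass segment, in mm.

If the supports were absent, the total length change would be Σ αᵢΔT Lᵢ = 18.9×10⁻⁶×64×280 + 18.1×10⁻⁶×64×825 + 23.3×10⁻⁶×64×800 = 2.487 mm.
Since the ends are fixed, an axial force P builds up, equal in every segment, with P · Σ Lᵢ/(AᵢEᵢ) = δ_free.
The series flexibility is Σ Lᵢ/(AᵢEᵢ) = 280/(325×109×10³) + 825/(2500×108×10³) + 800/(575×69×10³) = 3.112×10⁻⁵ mm/N.
Hence P = δ_free / Σ(L/AE) = 2.487/3.112×10⁻⁵ = 79.92 kN (compressive).
For the brass segment, free thermal change = 18.9×10⁻⁶×64×280 = 0.3387 mm and elastic change from P = 79920×280/(325×109×10³) = 0.6317 mm; these oppose, so the net change is 0.293 mm (segment shortens).

|ΔL| ≈ 0.293 mm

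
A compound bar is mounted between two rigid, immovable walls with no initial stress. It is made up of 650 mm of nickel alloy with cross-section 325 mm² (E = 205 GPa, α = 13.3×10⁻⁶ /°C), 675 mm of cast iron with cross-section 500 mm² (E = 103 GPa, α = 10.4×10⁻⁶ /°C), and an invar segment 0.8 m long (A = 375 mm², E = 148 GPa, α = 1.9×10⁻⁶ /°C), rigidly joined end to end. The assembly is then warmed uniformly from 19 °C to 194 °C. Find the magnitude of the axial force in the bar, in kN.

P ≈ 80.7 kN (compressive)

Free thermal expansion of the whole bar: Σ αᵢΔT Lᵢ = 13.3×10⁻⁶×175×650 + 10.4×10⁻⁶×175×675 + 1.9×10⁻⁶×175×800 = 3.007 mm.
The rigid supports impose zero overall length change; the single axial force P common to all segments must satisfy P Σ Lᵢ/(AᵢEᵢ) = δ_free.
Σ Lᵢ/(AᵢEᵢ) = 650/(325×205×10³) + 675/(500×103×10³) + 800/(375×148×10³) = 3.728×10⁻⁵ mm/N.
Hence P = δ_free / Σ(L/AE) = 3.007/3.728×10⁻⁵ = 80.68 kN (compressive).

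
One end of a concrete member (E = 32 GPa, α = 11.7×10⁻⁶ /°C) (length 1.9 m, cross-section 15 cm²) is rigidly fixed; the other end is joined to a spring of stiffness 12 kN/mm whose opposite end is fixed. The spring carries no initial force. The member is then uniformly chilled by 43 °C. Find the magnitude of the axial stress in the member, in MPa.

σ ≈ 5.18 MPa (tensile)

If the spring were absent the member would shorten by αΔT L = 11.7×10⁻⁶ × 43 × 1900 = 0.9559 mm.
Let P be the tensile force in the spring. The member extends elastically by PL/(AE) and the spring stretches by P/k; together these equal δ_free.
So P = δ_free / [L/(AE) + 1/k] = 0.9559 / [ 1900/(1500×32×10³) + 1/(12×10³) ].
P = 0.9559 / 0.0001229 = 7777 N.
σ = P/A = 7777/1500 = 5.184 MPa.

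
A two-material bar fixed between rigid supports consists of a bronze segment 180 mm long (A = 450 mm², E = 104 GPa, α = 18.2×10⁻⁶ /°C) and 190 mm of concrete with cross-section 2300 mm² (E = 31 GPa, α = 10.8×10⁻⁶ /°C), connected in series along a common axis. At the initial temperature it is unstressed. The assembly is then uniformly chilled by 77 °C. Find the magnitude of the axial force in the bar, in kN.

If the supports were absent, the total length change would be Σ αᵢΔT Lᵢ = 18.2×10⁻⁶×77×180 + 10.8×10⁻⁶×77×190 = 0.4103 mm.
The rigid supports impose zero overall length change; the single axial force P common to all segments must satisfy P Σ Lᵢ/(AᵢEᵢ) = δ_free.
Σ Lᵢ/(AᵢEᵢ) = 180/(450×104×10³) + 190/(2300×31×10³) = 6.511×10⁻⁶ mm/N.
Hence P = δ_free / Σ(L/AE) = 0.4103/6.511×10⁻⁶ = 63.01 kN (tensile).

P ≈ 63 kN (tensile)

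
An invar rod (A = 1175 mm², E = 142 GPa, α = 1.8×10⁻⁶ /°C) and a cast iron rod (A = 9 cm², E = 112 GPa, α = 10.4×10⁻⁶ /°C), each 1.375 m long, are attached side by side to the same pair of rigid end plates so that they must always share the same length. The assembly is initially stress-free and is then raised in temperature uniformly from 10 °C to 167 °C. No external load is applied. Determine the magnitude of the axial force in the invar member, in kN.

Both members must finish at the same length. With the larger α, the cast iron tends to over-expand; the plates restrain it, putting the cast iron in compression and the invar in tension. With no external load the two internal forces are equal and opposite, magnitude P.
Compatibility of the two members (thermal + elastic change equal): (α₁ − α₂)ΔT = P·[1/(A₁E₁) + 1/(A₂E₂)].
|α₁ − α₂|·ΔT = 8.6×10⁻⁶ × 157 = 0.00135.
1/(A₁E₁) + 1/(A₂E₂) = 1/(1175×142×10³) + 1/(900×112×10³) = 1.591×10⁻⁸ N⁻¹.
P = 0.00135 / 1.591×10⁻⁸ = 84840 N = 84.84 kN.

P ≈ 84.8 kN (tensile in the invar)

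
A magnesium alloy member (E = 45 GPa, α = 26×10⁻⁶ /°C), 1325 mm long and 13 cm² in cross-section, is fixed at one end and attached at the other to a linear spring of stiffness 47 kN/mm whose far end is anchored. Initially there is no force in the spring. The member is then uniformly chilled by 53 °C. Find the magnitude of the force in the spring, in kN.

Free thermal contraction: δ_free = αΔT L = 26×10⁻⁶ × 53 × 1325 = 1.826 mm.
With a force P in the spring, the elastic change of the member is PL/(AE) and that of the spring is P/k; compatibility requires their sum to equal δ_free.
P [ L/(AE) + 1/k ] = δ_free → P [ 1325/(1300×45×10³) + 1/(47×10³) ] = 1.826.
P = 1.826 / 4.393×10⁻⁵ = 41570 N.

P ≈ 41.6 kN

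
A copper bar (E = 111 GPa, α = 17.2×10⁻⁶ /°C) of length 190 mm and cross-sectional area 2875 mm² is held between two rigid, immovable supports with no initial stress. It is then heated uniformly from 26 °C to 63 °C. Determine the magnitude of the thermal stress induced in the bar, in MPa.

With length fixed, the mechanical strain must cancel the thermal strain αΔT = 17.2×10⁻⁶ × 37 = 636.4×10⁻⁶.
Hence σ = E·αΔT = 111×10³ × 636.4×10⁻⁶ = 70.64 MPa, compressive.

σ ≈ 70.6 MPa (compressive)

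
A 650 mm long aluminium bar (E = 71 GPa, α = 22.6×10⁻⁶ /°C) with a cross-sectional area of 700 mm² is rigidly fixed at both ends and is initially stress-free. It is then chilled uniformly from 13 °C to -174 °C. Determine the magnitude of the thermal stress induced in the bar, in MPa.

With length fixed, the mechanical strain must cancel the thermal strain αΔT = 22.6×10⁻⁶ × 187 = 4226.2×10⁻⁶.
Hence σ = E·αΔT = 71×10³ × 4226.2×10⁻⁶ = 300.1 MPa, tensile.

σ ≈ 300 MPa (tensile)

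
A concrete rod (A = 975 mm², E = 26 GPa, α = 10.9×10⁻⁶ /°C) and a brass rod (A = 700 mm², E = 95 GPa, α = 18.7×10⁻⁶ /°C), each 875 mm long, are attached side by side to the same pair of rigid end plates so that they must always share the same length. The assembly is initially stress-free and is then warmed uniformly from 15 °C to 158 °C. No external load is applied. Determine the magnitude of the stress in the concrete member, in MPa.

Equilibrium of a rigid end plate with no external load gives equal and opposite internal forces ±P in the two members. Since α_{brass} > α_{concrete}, heating drives the brass into compression and the concrete into tension.
Setting the final lengths equal and cancelling L: (α₁ − α₂)ΔT = P/(A₁E₁) + P/(A₂E₂).
|α₁ − α₂|·ΔT = 7.8×10⁻⁶ × 143 = 0.001115.
1/(A₁E₁) + 1/(A₂E₂) = 1/(975×26×10³) + 1/(700×95×10³) = 5.449×10⁻⁸ N⁻¹.
P = 0.001115 / 5.449×10⁻⁸ = 20470 N = 20.47 kN.
σ_{concrete} = P/A₁ = 20470/975 = 21 MPa, tensile.

σ ≈ 21 MPa (tensile)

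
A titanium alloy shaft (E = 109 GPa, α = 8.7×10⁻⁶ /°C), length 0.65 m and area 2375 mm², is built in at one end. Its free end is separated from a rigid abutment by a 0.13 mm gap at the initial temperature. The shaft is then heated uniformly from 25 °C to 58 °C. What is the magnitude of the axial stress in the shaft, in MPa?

Unrestrained expansion: δ_free = αΔT L = 8.7×10⁻⁶ × 33 × 650 = 0.1866 mm.
This exceeds the 0.13 mm gap, so the wall pushes back. The portion of expansion that must be recovered elastically is δ_free − gap = 0.1866 − 0.13 = 0.05661 mm.
That suppressed elongation corresponds to σ = E·Δ/L = 109×10³ × 0.05661/650 = 9.494 MPa.

σ ≈ 9.49 MPa (compressive)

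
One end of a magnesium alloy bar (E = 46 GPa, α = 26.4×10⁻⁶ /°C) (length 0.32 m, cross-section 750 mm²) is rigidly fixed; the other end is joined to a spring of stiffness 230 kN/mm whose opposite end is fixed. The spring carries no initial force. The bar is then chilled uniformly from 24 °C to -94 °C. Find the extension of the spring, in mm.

The unrestrained thermal change is αΔT L = 26.4×10⁻⁶ × 118 × 320 = 0.9969 mm.
Let P be the tensile force in the spring. The bar extends elastically by PL/(AE) and the spring stretches by P/k; together these equal δ_free.
So P = δ_free / [L/(AE) + 1/k] = 0.9969 / [ 320/(750×46×10³) + 1/(230×10³) ].
P = 0.9969 / 1.362×10⁻⁵ = 73170 N.
Spring extension = P/k = 73170/(230×10³) = 0.3181 mm.

δ ≈ 0.318 mm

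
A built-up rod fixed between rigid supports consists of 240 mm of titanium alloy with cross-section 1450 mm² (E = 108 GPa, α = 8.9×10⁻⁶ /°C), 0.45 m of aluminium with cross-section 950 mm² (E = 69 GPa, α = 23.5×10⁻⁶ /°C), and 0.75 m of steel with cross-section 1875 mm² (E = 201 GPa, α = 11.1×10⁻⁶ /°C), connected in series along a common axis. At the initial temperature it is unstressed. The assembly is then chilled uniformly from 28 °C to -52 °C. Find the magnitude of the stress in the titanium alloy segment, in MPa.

If the supports were absent, the total length change would be Σ αᵢΔT Lᵢ = 8.9×10⁻⁶×80×240 + 23.5×10⁻⁶×80×450 + 11.1×10⁻⁶×80×750 = 1.683 mm.
The rigid supports impose zero overall length change; the single axial force P common to all segments must satisfy P Σ Lᵢ/(AᵢEᵢ) = δ_free.
Σ Lᵢ/(AᵢEᵢ) = 240/(1450×108×10³) + 450/(950×69×10³) + 750/(1875×201×10³) = 1.039×10⁻⁵ mm/N.
P = 1.683 / 1.039×10⁻⁵ = 162000 N = 162 kN, tensile.
σ_{titanium alloy} = P / A = 162000 / 1450 = 111.7 MPa.

σ ≈ 112 MPa (tensile)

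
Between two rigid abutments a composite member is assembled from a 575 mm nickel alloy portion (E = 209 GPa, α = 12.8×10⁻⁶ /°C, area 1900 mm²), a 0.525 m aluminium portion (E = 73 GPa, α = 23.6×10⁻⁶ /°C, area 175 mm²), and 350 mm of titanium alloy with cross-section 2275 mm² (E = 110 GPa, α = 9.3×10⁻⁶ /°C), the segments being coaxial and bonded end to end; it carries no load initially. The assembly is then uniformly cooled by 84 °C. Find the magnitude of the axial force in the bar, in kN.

P ≈ 44 kN (tensile)

If the supports were absent, the total length change would be Σ αᵢΔT Lᵢ = 12.8×10⁻⁶×84×575 + 23.6×10⁻⁶×84×525 + 9.3×10⁻⁶×84×350 = 1.932 mm.
The rigid supports impose zero overall length change; the single axial force P common to all segments must satisfy P Σ Lᵢ/(AᵢEᵢ) = δ_free.
Σ Lᵢ/(AᵢEᵢ) = 575/(1900×209×10³) + 525/(175×73×10³) + 350/(2275×110×10³) = 4.394×10⁻⁵ mm/N.
P = 1.932 / 4.394×10⁻⁵ = 43980 N = 43.98 kN, tensile.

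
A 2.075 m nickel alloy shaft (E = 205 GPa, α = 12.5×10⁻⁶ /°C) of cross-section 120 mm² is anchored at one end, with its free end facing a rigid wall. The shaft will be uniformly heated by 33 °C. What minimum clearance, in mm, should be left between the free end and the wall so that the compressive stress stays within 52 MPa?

g ≈ 0.33 mm

With no wall the shaft would lengthen by αΔT L = 12.5×10⁻⁶ × 33 × 2075 = 0.8559 mm.
A stress of 52 MPa corresponds to the wall pushing the shaft back by σL/E = 52×2075/(205×10³) = 0.5263 mm.
So the gap has to take up the difference, g_min = δ_free − σL/E = 0.8559 − 0.5263 = 0.3296 mm.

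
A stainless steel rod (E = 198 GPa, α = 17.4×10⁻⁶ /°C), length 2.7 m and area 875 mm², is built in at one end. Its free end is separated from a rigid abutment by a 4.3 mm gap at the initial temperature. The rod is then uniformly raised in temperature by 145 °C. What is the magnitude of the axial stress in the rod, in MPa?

If the wall were absent the rod would grow by αΔT L = 17.4×10⁻⁶ × 145 × 2700 = 6.812 mm.
The gap closes (δ_free > 4.3 mm) and the wall then resists a further 6.812 − 4.3 = 2.512 mm of expansion.
That suppressed elongation corresponds to σ = E·Δ/L = 198×10³ × 2.512/2700 = 184.2 MPa.

σ ≈ 184 MPa (compressive)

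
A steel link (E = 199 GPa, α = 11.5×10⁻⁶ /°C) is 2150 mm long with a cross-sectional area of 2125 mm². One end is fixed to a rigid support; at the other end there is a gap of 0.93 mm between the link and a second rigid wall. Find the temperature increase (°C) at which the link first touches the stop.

ΔT ≈ 37.6 °C

The gap closes when αΔT L = 0.93 mm, since the link is still unstressed at that instant.
ΔT = 0.93 / (11.5×10⁻⁶ × 2150) = 37.61 °C.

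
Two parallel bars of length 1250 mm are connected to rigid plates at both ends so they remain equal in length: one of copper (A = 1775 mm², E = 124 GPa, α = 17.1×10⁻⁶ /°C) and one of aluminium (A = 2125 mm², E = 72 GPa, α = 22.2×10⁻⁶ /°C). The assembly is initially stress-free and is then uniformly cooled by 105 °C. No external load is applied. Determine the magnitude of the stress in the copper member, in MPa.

σ ≈ 27.2 MPa (compressive)

Both members must finish at the same length. With the larger α, the aluminium tends to over-contract; the plates restrain it, putting the aluminium in tension and the copper in compression. With no external load the two internal forces are equal and opposite, magnitude P.
Setting the final lengths equal and cancelling L: (α₁ − α₂)ΔT = P/(A₁E₁) + P/(A₂E₂).
|α₁ − α₂|·ΔT = 5.1×10⁻⁶ × 105 = 0.0005355.
1/(A₁E₁) + 1/(A₂E₂) = 1/(1775×124×10³) + 1/(2125×72×10³) = 1.108×10⁻⁸ N⁻¹.
P = 0.0005355 / 1.108×10⁻⁸ = 48330 N = 48.33 kN.
σ_{copper} = P/A₁ = 48330/1775 = 27.23 MPa, compressive.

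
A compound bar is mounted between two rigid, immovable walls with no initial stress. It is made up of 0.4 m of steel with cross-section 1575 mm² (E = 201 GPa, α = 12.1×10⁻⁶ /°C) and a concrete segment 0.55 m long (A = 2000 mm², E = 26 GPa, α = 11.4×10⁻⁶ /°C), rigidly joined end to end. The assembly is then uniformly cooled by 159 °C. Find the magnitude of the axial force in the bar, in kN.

If the supports were absent, the total length change would be Σ αᵢΔT Lᵢ = 12.1×10⁻⁶×159×400 + 11.4×10⁻⁶×159×550 = 1.766 mm.
Since the ends are fixed, an axial force P builds up, equal in every segment, with P · Σ Lᵢ/(AᵢEᵢ) = δ_free.
Σ Lᵢ/(AᵢEᵢ) = 400/(1575×201×10³) + 550/(2000×26×10³) = 1.184×10⁻⁵ mm/N.
So P = 1.766 / 1.184×10⁻⁵ = 149.2 kN, tensile.

P ≈ 149 kN (tensile)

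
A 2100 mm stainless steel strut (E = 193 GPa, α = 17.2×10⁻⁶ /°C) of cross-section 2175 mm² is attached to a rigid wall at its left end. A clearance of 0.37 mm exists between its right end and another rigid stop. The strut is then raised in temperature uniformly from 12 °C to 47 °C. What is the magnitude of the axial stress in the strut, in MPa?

Unrestrained expansion: δ_free = αΔT L = 17.2×10⁻⁶ × 35 × 2100 = 1.264 mm.
This exceeds the 0.37 mm gap, so the wall pushes back. The portion of expansion that must be recovered elastically is δ_free − gap = 1.264 − 0.37 = 0.8942 mm.
That suppressed elongation corresponds to σ = E·Δ/L = 193×10³ × 0.8942/2100 = 82.18 MPa.

σ ≈ 82.2 MPa (compressive)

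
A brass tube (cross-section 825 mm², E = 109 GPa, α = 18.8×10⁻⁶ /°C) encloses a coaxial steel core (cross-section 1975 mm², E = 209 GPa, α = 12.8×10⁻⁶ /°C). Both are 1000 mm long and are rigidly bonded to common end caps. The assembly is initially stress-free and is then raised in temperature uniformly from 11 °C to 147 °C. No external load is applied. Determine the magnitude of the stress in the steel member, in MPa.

Both members must finish at the same length. With the larger α, the brass tends to over-expand; the plates restrain it, putting the brass in compression and the steel in tension. With no external load the two internal forces are equal and opposite, magnitude P.
Equating the net (thermal + elastic) strains gives |α₁ − α₂|·ΔT = P·[1/(A₁E₁) + 1/(A₂E₂)].
|α₁ − α₂|·ΔT = 6×10⁻⁶ × 136 = 0.000816.
1/(A₁E₁) + 1/(A₂E₂) = 1/(825×109×10³) + 1/(1975×209×10³) = 1.354×10⁻⁸ N⁻¹.
P = 0.000816 / 1.354×10⁻⁸ = 60250 N = 60.25 kN.
σ_{steel} = P/A₂ = 60250/1975 = 30.51 MPa, tensile.

σ ≈ 30.5 MPa (tensile)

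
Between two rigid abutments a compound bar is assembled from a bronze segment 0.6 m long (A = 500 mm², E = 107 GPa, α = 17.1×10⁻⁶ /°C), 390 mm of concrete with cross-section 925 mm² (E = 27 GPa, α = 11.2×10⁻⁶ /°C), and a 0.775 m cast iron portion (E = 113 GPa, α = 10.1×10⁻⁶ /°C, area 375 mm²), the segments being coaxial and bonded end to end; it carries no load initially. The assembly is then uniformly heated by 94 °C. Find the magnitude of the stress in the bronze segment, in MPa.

σ ≈ 93.6 MPa (compressive)

With the walls removed the bar would change length by δ_free = Σ αᵢΔT Lᵢ = 17.1×10⁻⁶×94×600 + 11.2×10⁻⁶×94×390 + 10.1×10⁻⁶×94×775 = 2.111 mm.
The rigid supports impose zero overall length change; the single axial force P common to all segments must satisfy P Σ Lᵢ/(AᵢEᵢ) = δ_free.
Σ Lᵢ/(AᵢEᵢ) = 600/(500×107×10³) + 390/(925×27×10³) + 775/(375×113×10³) = 4.512×10⁻⁵ mm/N.
P = 2.111 / 4.512×10⁻⁵ = 46780 N = 46.78 kN, compressive.
σ_{bronze} = P / A = 46780 / 500 = 93.57 MPa.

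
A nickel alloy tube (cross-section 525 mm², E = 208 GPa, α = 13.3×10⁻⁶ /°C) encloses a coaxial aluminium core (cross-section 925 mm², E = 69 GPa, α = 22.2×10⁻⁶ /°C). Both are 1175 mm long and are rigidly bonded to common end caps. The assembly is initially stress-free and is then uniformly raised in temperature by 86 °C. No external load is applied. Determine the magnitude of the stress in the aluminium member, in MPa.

σ ≈ 33.3 MPa (compressive)

Both members must finish at the same length. With the larger α, the aluminium tends to over-expand; the plates restrain it, putting the aluminium in compression and the nickel alloy in tension. With no external load the two internal forces are equal and opposite, magnitude P.
Compatibility of the two members (thermal + elastic change equal): (α₁ − α₂)ΔT = P·[1/(A₁E₁) + 1/(A₂E₂)].
|α₁ − α₂|·ΔT = 8.9×10⁻⁶ × 86 = 0.0007654.
1/(A₁E₁) + 1/(A₂E₂) = 1/(525×208×10³) + 1/(925×69×10³) = 2.483×10⁻⁸ N⁻¹.
So P = 0.0007654 / 2.483×10⁻⁸ = 30.83 kN.
σ_{aluminium} = P/A₂ = 30830/925 = 33.33 MPa, compressive.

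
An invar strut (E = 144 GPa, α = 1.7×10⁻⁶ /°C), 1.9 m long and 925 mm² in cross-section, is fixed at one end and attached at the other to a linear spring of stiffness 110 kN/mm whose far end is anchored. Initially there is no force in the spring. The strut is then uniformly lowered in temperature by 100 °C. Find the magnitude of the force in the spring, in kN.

P ≈ 13.8 kN

If the spring were absent the strut would shorten by αΔT L = 1.7×10⁻⁶ × 100 × 1900 = 0.323 mm.
With a force P in the spring, the elastic change of the strut is PL/(AE) and that of the spring is P/k; compatibility requires their sum to equal δ_free.
P [ L/(AE) + 1/k ] = δ_free → P [ 1900/(925×144×10³) + 1/(110×10³) ] = 0.323.
P = 0.323 / 2.336×10⁻⁵ = 13830 N.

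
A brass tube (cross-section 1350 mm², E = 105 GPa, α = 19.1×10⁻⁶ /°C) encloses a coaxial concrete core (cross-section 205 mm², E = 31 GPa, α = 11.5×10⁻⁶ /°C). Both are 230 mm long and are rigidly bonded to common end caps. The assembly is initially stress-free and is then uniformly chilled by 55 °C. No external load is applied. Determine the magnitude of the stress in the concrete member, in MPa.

Both members must finish at the same length. With the larger α, the brass tends to over-contract; the plates restrain it, putting the brass in tension and the concrete in compression. With no external load the two internal forces are equal and opposite, magnitude P.
Compatibility of the two members (thermal + elastic change equal): (α₁ − α₂)ΔT = P·[1/(A₁E₁) + 1/(A₂E₂)].
|α₁ − α₂|·ΔT = 7.6×10⁻⁶ × 55 = 0.000418.
1/(A₁E₁) + 1/(A₂E₂) = 1/(1350×105×10³) + 1/(205×31×10³) = 1.644×10⁻⁷ N⁻¹.
So P = 0.000418 / 1.644×10⁻⁷ = 2.542 kN.
σ_{concrete} = P/A₂ = 2542/205 = 12.4 MPa, compressive.

σ ≈ 12.4 MPa (compressive)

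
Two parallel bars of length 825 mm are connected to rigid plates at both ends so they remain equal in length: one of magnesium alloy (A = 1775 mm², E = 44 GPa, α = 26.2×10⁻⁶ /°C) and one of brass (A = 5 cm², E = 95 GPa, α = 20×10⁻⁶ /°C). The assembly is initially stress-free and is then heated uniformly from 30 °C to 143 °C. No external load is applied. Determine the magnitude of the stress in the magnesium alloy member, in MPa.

σ ≈ 11.7 MPa (compressive)

Equilibrium of a rigid end plate with no external load gives equal and opposite internal forces ±P in the two members. Since α_{magnesium alloy} > α_{brass}, heating drives the magnesium alloy into compression and the brass into tension.
Compatibility of the two members (thermal + elastic change equal): (α₁ − α₂)ΔT = P·[1/(A₁E₁) + 1/(A₂E₂)].
|α₁ − α₂|·ΔT = 6.2×10⁻⁶ × 113 = 0.0007006.
1/(A₁E₁) + 1/(A₂E₂) = 1/(1775×44×10³) + 1/(500×95×10³) = 3.386×10⁻⁸ N⁻¹.
P = 0.0007006 / 3.386×10⁻⁸ = 20690 N = 20.69 kN.
σ_{magnesium alloy} = P/A₁ = 20690/1775 = 11.66 MPa, compressive.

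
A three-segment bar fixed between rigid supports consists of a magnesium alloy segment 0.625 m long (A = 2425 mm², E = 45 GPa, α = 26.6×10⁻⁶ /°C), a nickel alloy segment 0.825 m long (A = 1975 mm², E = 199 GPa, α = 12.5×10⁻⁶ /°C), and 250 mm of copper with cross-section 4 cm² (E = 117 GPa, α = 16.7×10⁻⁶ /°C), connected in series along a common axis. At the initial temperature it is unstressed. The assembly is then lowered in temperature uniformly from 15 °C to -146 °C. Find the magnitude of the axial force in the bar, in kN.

P ≈ 380 kN (tensile)

If the supports were absent, the total length change would be Σ αᵢΔT Lᵢ = 26.6×10⁻⁶×161×625 + 12.5×10⁻⁶×161×825 + 16.7×10⁻⁶×161×250 = 5.009 mm.
Since the ends are fixed, an axial force P builds up, equal in every segment, with P · Σ Lᵢ/(AᵢEᵢ) = δ_free.
Σ Lᵢ/(AᵢEᵢ) = 625/(2425×45×10³) + 825/(1975×199×10³) + 250/(400×117×10³) = 1.317×10⁻⁵ mm/N.
So P = 5.009 / 1.317×10⁻⁵ = 380.4 kN, tensile.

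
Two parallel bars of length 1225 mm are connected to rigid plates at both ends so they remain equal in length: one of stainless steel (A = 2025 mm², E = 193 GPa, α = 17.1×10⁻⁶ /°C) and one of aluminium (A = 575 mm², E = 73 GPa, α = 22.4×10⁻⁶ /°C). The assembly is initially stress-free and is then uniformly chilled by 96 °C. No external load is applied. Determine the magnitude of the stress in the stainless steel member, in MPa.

Equilibrium of a rigid end plate with no external load gives equal and opposite internal forces ±P in the two members. Since α_{aluminium} > α_{stainless steel}, cooling drives the aluminium into tension and the stainless steel into compression.
Equating the net (thermal + elastic) strains gives |α₁ − α₂|·ΔT = P·[1/(A₁E₁) + 1/(A₂E₂)].
|α₁ − α₂|·ΔT = 5.3×10⁻⁶ × 96 = 0.0005088.
1/(A₁E₁) + 1/(A₂E₂) = 1/(2025×193×10³) + 1/(575×73×10³) = 2.638×10⁻⁸ N⁻¹.
P = 0.0005088 / 2.638×10⁻⁸ = 19290 N = 19.29 kN.
σ_{stainless steel} = P/A₁ = 19290/2025 = 9.524 MPa, compressive.

σ ≈ 9.52 MPa (compressive)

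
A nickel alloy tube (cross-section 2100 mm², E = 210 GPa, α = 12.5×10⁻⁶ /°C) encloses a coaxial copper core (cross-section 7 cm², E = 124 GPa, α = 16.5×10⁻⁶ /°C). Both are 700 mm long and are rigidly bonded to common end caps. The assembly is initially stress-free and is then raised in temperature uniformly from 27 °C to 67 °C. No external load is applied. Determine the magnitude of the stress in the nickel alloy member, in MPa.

Equilibrium of a rigid end plate with no external load gives equal and opposite internal forces ±P in the two members. Since α_{copper} > α_{nickel alloy}, heating drives the copper into compression and the nickel alloy into tension.
Compatibility of the two members (thermal + elastic change equal): (α₁ − α₂)ΔT = P·[1/(A₁E₁) + 1/(A₂E₂)].
|α₁ − α₂|·ΔT = 4×10⁻⁶ × 40 = 0.00016.
1/(A₁E₁) + 1/(A₂E₂) = 1/(2100×210×10³) + 1/(700×124×10³) = 1.379×10⁻⁸ N⁻¹.
So P = 0.00016 / 1.379×10⁻⁸ = 11.6 kN.
σ_{nickel alloy} = P/A₁ = 11600/2100 = 5.526 MPa, tensile.

σ ≈ 5.53 MPa (tensile)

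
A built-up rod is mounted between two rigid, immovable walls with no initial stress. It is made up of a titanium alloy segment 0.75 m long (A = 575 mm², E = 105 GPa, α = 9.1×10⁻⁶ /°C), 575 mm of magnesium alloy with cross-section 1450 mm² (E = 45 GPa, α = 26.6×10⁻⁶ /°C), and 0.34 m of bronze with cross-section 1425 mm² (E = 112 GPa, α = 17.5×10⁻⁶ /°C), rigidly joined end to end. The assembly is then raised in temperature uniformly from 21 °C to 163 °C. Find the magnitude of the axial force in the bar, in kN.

If the supports were absent, the total length change would be Σ αᵢΔT Lᵢ = 9.1×10⁻⁶×142×750 + 26.6×10⁻⁶×142×575 + 17.5×10⁻⁶×142×340 = 3.986 mm.
The walls prevent any net length change, so an axial force P (same in every segment) develops. Compatibility: P · Σ Lᵢ/(AᵢEᵢ) = δ_free.
Σ Lᵢ/(AᵢEᵢ) = 750/(575×105×10³) + 575/(1450×45×10³) + 340/(1425×112×10³) = 2.336×10⁻⁵ mm/N.
So P = 3.986 / 2.336×10⁻⁵ = 170.6 kN, compressive.

P ≈ 171 kN (compressive)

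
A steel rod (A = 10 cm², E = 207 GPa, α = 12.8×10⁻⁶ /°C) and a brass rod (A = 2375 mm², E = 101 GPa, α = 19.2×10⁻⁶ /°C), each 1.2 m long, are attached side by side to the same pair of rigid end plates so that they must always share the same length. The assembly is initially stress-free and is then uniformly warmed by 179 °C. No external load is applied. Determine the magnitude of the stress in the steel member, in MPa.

σ ≈ 127 MPa (tensile)

Both members must finish at the same length. With the larger α, the brass tends to over-expand; the plates restrain it, putting the brass in compression and the steel in tension. With no external load the two internal forces are equal and opposite, magnitude P.
Setting the final lengths equal and cancelling L: (α₁ − α₂)ΔT = P/(A₁E₁) + P/(A₂E₂).
|α₁ − α₂|·ΔT = 6.4×10⁻⁶ × 179 = 0.001146.
1/(A₁E₁) + 1/(A₂E₂) = 1/(1000×207×10³) + 1/(2375×101×10³) = 9×10⁻⁹ N⁻¹.
So P = 0.001146 / 9×10⁻⁹ = 127.3 kN.
σ_{steel} = P/A₁ = 127300/1000 = 127.3 MPa, tensile.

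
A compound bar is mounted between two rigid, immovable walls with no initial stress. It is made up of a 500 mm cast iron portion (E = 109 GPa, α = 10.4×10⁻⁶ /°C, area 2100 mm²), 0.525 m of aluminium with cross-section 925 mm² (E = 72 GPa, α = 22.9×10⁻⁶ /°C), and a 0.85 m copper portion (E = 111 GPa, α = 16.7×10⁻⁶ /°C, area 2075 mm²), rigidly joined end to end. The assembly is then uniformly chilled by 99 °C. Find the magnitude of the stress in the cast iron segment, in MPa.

σ ≈ 108 MPa (tensile)

If the supports were absent, the total length change would be Σ αᵢΔT Lᵢ = 10.4×10⁻⁶×99×500 + 22.9×10⁻⁶×99×525 + 16.7×10⁻⁶×99×850 = 3.11 mm.
The rigid supports impose zero overall length change; the single axial force P common to all segments must satisfy P Σ Lᵢ/(AᵢEᵢ) = δ_free.
The series flexibility is Σ Lᵢ/(AᵢEᵢ) = 500/(2100×109×10³) + 525/(925×72×10³) + 850/(2075×111×10³) = 1.376×10⁻⁵ mm/N.
So P = 3.11 / 1.376×10⁻⁵ = 226.1 kN, tensile.
σ_{cast iron} = P / A = 226100 / 2100 = 107.7 MPa.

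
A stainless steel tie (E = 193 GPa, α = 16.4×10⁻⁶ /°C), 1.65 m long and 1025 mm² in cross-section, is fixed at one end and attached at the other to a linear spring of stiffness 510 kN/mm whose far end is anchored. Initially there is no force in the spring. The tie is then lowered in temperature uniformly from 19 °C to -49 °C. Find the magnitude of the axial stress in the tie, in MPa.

σ ≈ 174 MPa (tensile)

If the spring were absent the tie would shorten by αΔT L = 16.4×10⁻⁶ × 68 × 1650 = 1.84 mm.
Let P be the tensile force in the spring. The tie extends elastically by PL/(AE) and the spring stretches by P/k; together these equal δ_free.
P [ L/(AE) + 1/k ] = δ_free → P [ 1650/(1025×193×10³) + 1/(510×10³) ] = 1.84.
P = 1.84 / 1.03×10⁻⁵ = 178600 N.
σ = P/A = 178600/1025 = 174.3 MPa.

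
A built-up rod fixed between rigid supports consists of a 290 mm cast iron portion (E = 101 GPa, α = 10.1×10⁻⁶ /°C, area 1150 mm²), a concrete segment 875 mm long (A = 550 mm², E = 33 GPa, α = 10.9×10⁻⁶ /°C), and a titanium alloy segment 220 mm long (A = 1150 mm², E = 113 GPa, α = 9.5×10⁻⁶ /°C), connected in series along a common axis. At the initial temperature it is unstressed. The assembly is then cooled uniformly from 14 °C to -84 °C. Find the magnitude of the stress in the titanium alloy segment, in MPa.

With the walls removed the bar would change length by δ_free = Σ αᵢΔT Lᵢ = 10.1×10⁻⁶×98×290 + 10.9×10⁻⁶×98×875 + 9.5×10⁻⁶×98×220 = 1.427 mm.
The rigid supports impose zero overall length change; the single axial force P common to all segments must satisfy P Σ Lᵢ/(AᵢEᵢ) = δ_free.
Σ Lᵢ/(AᵢEᵢ) = 290/(1150×101×10³) + 875/(550×33×10³) + 220/(1150×113×10³) = 5.24×10⁻⁵ mm/N.
So P = 1.427 / 5.24×10⁻⁵ = 27.22 kN, tensile.
σ_{titanium alloy} = P / A = 27220 / 1150 = 23.67 MPa.

σ ≈ 23.7 MPa (tensile)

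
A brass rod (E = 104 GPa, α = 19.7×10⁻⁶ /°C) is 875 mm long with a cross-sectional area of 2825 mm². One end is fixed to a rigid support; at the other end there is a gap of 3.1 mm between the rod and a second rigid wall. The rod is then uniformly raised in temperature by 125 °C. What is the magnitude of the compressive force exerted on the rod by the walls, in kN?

Unrestrained expansion: δ_free = αΔT L = 19.7×10⁻⁶ × 125 × 875 = 2.155 mm.
Since δ_free = 2.15 mm is less than the 3.1 mm gap, the rod never touches the wall. No axial force develops.

P ≈ 0 kN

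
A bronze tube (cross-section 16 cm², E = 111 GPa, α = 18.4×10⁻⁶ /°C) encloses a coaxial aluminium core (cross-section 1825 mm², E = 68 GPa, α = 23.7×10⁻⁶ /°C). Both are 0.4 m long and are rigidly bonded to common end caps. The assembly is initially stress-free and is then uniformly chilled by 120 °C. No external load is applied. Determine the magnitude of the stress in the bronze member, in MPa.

σ ≈ 29 MPa (compressive)

The aluminium has the larger α, so on cooling it would change length more than the bronze if both were free. The rigid plates force a common final length, so the aluminium is put into tension and the bronze into compression, with equal and opposite forces P (no external load).
Compatibility of the two members (thermal + elastic change equal): (α₁ − α₂)ΔT = P·[1/(A₁E₁) + 1/(A₂E₂)].
|α₁ − α₂|·ΔT = 5.3×10⁻⁶ × 120 = 0.000636.
1/(A₁E₁) + 1/(A₂E₂) = 1/(1600×111×10³) + 1/(1825×68×10³) = 1.369×10⁻⁸ N⁻¹.
So P = 0.000636 / 1.369×10⁻⁸ = 46.46 kN.
σ_{bronze} = P/A₁ = 46460/1600 = 29.04 MPa, compressive.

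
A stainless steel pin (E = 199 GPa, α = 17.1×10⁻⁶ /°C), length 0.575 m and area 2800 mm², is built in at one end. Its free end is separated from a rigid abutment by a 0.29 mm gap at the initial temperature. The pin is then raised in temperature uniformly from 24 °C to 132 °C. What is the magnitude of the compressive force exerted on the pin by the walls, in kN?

Unrestrained expansion: δ_free = αΔT L = 17.1×10⁻⁶ × 108 × 575 = 1.062 mm.
This exceeds the 0.29 mm gap, so the wall pushes back. The portion of expansion that must be recovered elastically is δ_free − gap = 1.062 − 0.29 = 0.7719 mm.
That suppressed elongation corresponds to σ = E·Δ/L = 199×10³ × 0.7719/575 = 267.1 MPa.
Force on the wall = σA = 267.1 × 2800 mm² = 748 kN.

P ≈ 748 kN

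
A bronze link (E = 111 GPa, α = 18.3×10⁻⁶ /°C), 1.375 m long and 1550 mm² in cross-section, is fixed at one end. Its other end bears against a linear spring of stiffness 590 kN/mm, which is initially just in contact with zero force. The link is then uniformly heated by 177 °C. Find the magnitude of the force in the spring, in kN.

Free thermal expansion: δ_free = αΔT L = 18.3×10⁻⁶ × 177 × 1375 = 4.454 mm.
Let P be the compressive force at the spring. The link shortens elastically by PL/(AE) and the spring compresses by P/k; together these equal δ_free.
So P = δ_free / [L/(AE) + 1/k] = 4.454 / [ 1375/(1550×111×10³) + 1/(590×10³) ].
P = 4.454 / 9.687×10⁻⁶ = 459800 N.

P ≈ 460 kN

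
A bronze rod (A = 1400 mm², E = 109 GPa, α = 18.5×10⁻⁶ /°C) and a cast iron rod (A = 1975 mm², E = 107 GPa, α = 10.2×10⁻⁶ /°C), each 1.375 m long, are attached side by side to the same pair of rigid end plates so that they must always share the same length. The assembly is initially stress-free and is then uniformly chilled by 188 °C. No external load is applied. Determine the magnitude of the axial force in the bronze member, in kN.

The bronze has the larger α, so on cooling it would change length more than the cast iron if both were free. The rigid plates force a common final length, so the bronze is put into tension and the cast iron into compression, with equal and opposite forces P (no external load).
Compatibility of the two members (thermal + elastic change equal): (α₁ − α₂)ΔT = P·[1/(A₁E₁) + 1/(A₂E₂)].
|α₁ − α₂|·ΔT = 8.3×10⁻⁶ × 188 = 0.00156.
1/(A₁E₁) + 1/(A₂E₂) = 1/(1400×109×10³) + 1/(1975×107×10³) = 1.129×10⁻⁸ N⁻¹.
P = 0.00156 / 1.129×10⁻⁸ = 138300 N = 138.3 kN.

P ≈ 138 kN (tensile in the bronze)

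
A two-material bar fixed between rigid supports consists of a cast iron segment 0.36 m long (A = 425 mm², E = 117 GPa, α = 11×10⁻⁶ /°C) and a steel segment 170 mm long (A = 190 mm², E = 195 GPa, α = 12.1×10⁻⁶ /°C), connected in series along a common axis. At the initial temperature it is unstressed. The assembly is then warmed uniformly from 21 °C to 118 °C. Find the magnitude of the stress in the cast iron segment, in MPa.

σ ≈ 116 MPa (compressive)

Free thermal expansion of the whole bar: Σ αᵢΔT Lᵢ = 11×10⁻⁶×97×360 + 12.1×10⁻⁶×97×170 = 0.5836 mm.
Since the ends are fixed, an axial force P builds up, equal in every segment, with P · Σ Lᵢ/(AᵢEᵢ) = δ_free.
Σ Lᵢ/(AᵢEᵢ) = 360/(425×117×10³) + 170/(190×195×10³) = 1.183×10⁻⁵ mm/N.
Hence P = δ_free / Σ(L/AE) = 0.5836/1.183×10⁻⁵ = 49.34 kN (compressive).
σ_{cast iron} = P / A = 49340 / 425 = 116.1 MPa.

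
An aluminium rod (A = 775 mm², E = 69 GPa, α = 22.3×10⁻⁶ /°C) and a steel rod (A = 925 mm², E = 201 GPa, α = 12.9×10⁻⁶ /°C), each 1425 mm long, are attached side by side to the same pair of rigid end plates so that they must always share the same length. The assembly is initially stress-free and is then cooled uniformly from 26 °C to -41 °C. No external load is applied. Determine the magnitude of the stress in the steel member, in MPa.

σ ≈ 28.3 MPa (compressive)

Equilibrium of a rigid end plate with no external load gives equal and opposite internal forces ±P in the two members. Since α_{aluminium} > α_{steel}, cooling drives the aluminium into tension and the steel into compression.
Setting the final lengths equal and cancelling L: (α₁ − α₂)ΔT = P/(A₁E₁) + P/(A₂E₂).
|α₁ − α₂|·ΔT = 9.4×10⁻⁶ × 67 = 0.0006298.
1/(A₁E₁) + 1/(A₂E₂) = 1/(775×69×10³) + 1/(925×201×10³) = 2.408×10⁻⁸ N⁻¹.
P = 0.0006298 / 2.408×10⁻⁸ = 26160 N = 26.16 kN.
σ_{steel} = P/A₂ = 26160/925 = 28.28 MPa, compressive.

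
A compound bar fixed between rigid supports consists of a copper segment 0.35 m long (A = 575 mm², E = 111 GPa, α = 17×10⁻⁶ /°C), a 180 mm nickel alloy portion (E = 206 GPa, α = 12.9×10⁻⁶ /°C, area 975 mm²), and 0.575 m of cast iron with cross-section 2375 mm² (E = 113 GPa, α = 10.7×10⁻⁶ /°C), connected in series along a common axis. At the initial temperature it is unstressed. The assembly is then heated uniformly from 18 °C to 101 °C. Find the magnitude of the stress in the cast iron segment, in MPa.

Free thermal expansion of the whole bar: Σ αᵢΔT Lᵢ = 17×10⁻⁶×83×350 + 12.9×10⁻⁶×83×180 + 10.7×10⁻⁶×83×575 = 1.197 mm.
Since the ends are fixed, an axial force P builds up, equal in every segment, with P · Σ Lᵢ/(AᵢEᵢ) = δ_free.
Σ Lᵢ/(AᵢEᵢ) = 350/(575×111×10³) + 180/(975×206×10³) + 575/(2375×113×10³) = 8.522×10⁻⁶ mm/N.
Hence P = δ_free / Σ(L/AE) = 1.197/8.522×10⁻⁶ = 140.5 kN (compressive).
σ_{cast iron} = P / A = 140500 / 2375 = 59.15 MPa.

σ ≈ 59.1 MPa (compressive)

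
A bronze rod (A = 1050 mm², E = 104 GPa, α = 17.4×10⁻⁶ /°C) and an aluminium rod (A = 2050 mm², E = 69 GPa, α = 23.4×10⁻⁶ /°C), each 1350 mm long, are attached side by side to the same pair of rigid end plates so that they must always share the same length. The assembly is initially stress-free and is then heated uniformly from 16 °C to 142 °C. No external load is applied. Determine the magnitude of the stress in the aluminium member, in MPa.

Equilibrium of a rigid end plate with no external load gives equal and opposite internal forces ±P in the two members. Since α_{aluminium} > α_{bronze}, heating drives the aluminium into compression and the bronze into tension.
Setting the final lengths equal and cancelling L: (α₁ − α₂)ΔT = P/(A₁E₁) + P/(A₂E₂).
|α₁ − α₂|·ΔT = 6×10⁻⁶ × 126 = 0.000756.
1/(A₁E₁) + 1/(A₂E₂) = 1/(1050×104×10³) + 1/(2050×69×10³) = 1.623×10⁻⁸ N⁻¹.
P = 0.000756 / 1.623×10⁻⁸ = 46590 N = 46.59 kN.
σ_{aluminium} = P/A₂ = 46590/2050 = 22.73 MPa, compressive.

σ ≈ 22.7 MPa (compressive)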